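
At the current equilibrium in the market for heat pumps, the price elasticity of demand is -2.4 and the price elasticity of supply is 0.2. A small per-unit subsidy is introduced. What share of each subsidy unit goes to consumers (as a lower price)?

Consumer share = 1/13

For a small subsidy around the equilibrium, the benefit split depends on the relative slopes, which at a point are proportional to the elasticities.
Buyer share = εs/(εs + |εd|) = 0.2/(0.2 + 2.4) = 1/13; seller share = |εd|/(εs + |εd|) = 12/13.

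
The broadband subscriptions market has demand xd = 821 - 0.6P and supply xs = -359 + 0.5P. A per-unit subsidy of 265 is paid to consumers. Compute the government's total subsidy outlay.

Government cost = 727690/11

Pre-subsidy: 821 - 0.6P = -359 + 0.5P gives P* = 11800/11, x* = 1951/11.
With the rebate, buyers effectively pay Pb = Ps − 265, where Ps is the price sellers receive.
Demand in terms of Ps becomes xd = 821 − 0.6(Ps − 265) = 980 - 0.6Ps. Setting this equal to supply: 980 - 0.6Ps = -359 + 0.5Ps, so Ps = 13390/11.
Buyers pay Pb = 13390/11 − 265 = 10475/11; x' = -359 + 0.5·(13390/11) = 2746/11.
Government outlay = subsidy × quantity = 265 × 2746/11 = 727690/11.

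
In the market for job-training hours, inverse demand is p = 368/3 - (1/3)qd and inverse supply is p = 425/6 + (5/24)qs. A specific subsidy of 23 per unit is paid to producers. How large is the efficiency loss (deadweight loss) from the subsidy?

Deadweight loss = 6348/13

Pre-subsidy: 368/3 - (1/3)q = 425/6 + (5/24)q gives q* = 1244/13 and p* = 1180/13.
With the subsidy, sellers receive ps = pb + 23 for each unit, where pb is the price buyers pay.
On the curves, pb = 368/3 - (1/3)q and ps = 425/6 + (5/24)q; the wedge ps − pb = 23 gives 425/6 + (5/24)q − (368/3 - (1/3)q) = 23, so q' = 1796/13.
Then pb = 368/3 − (1/3)·(1796/13) = 996/13 and ps = 425/6 + (5/24)·(1796/13) = 1295/13.
The subsidy expands output by 1796/13 − 1244/13 = 552/13 past the efficient level; on those units the gap between marginal cost and willingness to pay runs from 0 up to 23.
DWL = ½ × 23 × 552/13 = 6348/13.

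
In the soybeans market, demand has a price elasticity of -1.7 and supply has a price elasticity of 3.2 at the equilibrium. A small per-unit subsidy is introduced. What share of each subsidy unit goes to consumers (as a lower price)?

For a small subsidy around the equilibrium, the benefit split depends on the relative slopes, which at a point are proportional to the elasticities.
Buyer share = εs/(εs + |εd|) = 3.2/(3.2 + 1.7) = 32/49; seller share = |εd|/(εs + |εd|) = 17/49.

Consumer share = 32/49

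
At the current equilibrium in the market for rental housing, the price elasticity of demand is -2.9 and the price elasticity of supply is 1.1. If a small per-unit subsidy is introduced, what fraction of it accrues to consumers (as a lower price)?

For a small subsidy around the equilibrium, the benefit split depends on the relative slopes, which at a point are proportional to the elasticities.
Buyer share = εs/(εs + |εd|) = 1.1/(1.1 + 2.9) = 0.275; seller share = |εd|/(εs + |εd|) = 0.725.

Consumer share = 0.275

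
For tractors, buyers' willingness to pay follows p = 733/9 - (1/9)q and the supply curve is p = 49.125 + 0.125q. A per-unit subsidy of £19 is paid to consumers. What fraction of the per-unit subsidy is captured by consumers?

Pre-subsidy: 733/9 - (1/9)q = 49.125 + 0.125q gives q* = 2327/17 and p* = 1126/17.
With the rebate, buyers effectively pay pb = ps − 19, where ps is the price sellers receive.
On the curves, pb = 733/9 - (1/9)q and ps = 49.125 + 0.125q; the wedge ps − pb = 19 gives 49.125 + 0.125q − (733/9 - (1/9)q) = 19, so q' = 3695/17.
Then pb = 733/9 − (1/9)·(3695/17) = 974/17 and ps = 49.125 + 0.125·(3695/17) = 1297/17.
Buyers' price falls by p* − pb = 1126/17 − 974/17 = 152/17; sellers' price rises by ps − p* = 1297/17 − 1126/17 = 171/17.
So consumers capture (152/17)/19 = 8/17 of each unit of subsidy.

Consumer share = 8/17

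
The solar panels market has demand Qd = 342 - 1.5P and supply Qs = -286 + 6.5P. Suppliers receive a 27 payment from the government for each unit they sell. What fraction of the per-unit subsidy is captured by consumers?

Consumer share = 0.8125

Pre-subsidy: 342 - 1.5P = -286 + 6.5P gives P* = 78.5, Q* = 224.25.
With the subsidy, sellers receive Ps = Pb + 27 for each unit, where Pb is the price buyers pay.
Supply in terms of Pb becomes Qs = -286 + 6.5(Pb + 27) = -110.5 + 6.5Pb. Setting this equal to demand: 342 - 1.5Pb = -110.5 + 6.5Pb, so Pb = 56.5625.
Sellers receive Ps = 56.5625 + 27 = 83.5625; Q' = 342 − 1.5·56.5625 = 257.15625.
Buyers' price falls by P* − Pb = 78.5 − 56.5625 = 21.9375; sellers' price rises by Ps − P* = 83.5625 − 78.5 = 5.0625.
So consumers capture 21.9375/27 = 0.8125 of each unit of subsidy.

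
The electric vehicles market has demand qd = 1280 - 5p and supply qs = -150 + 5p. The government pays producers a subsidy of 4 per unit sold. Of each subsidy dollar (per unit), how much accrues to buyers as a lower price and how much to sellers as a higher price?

Pre-subsidy: 1280 - 5p = -150 + 5p gives p* = 143, q* = 565.
With the subsidy, sellers receive ps = pb + 4 for each unit, where pb is the price buyers pay.
Supply in terms of pb becomes qs = -150 + 5(pb + 4) = -130 + 5pb. Setting this equal to demand: 1280 - 5pb = -130 + 5pb, so pb = 141.
Sellers receive ps = 141 + 4 = 145; q' = 1280 − 5·141 = 575.
Buyers' price falls by p* − pb = 143 − 141 = 2; sellers' price rises by ps − p* = 145 − 143 = 2.

Buyers gain 2 per unit; sellers gain 2 per unit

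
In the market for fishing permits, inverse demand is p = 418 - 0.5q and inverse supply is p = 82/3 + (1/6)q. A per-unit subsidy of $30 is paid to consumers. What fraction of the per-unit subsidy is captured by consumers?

Pre-subsidy: 418 - 0.5q = 82/3 + (1/6)q gives q* = 586 and p* = 125.
With the rebate, buyers effectively pay pb = ps − 30, where ps is the price sellers receive.
On the curves, pb = 418 - 0.5q and ps = 82/3 + (1/6)q; the wedge ps − pb = 30 gives 82/3 + (1/6)q − (418 - 0.5q) = 30, so q' = 631.
Then pb = 418 − 0.5·631 = 102.5 and ps = 82/3 + (1/6)·631 = 132.5.
Buyers' price falls by p* − pb = 125 − 102.5 = 22.5; sellers' price rises by ps − p* = 132.5 − 125 = 7.5.
So consumers capture 22.5/30 = 0.75 of each unit of subsidy.

Consumer share = 0.75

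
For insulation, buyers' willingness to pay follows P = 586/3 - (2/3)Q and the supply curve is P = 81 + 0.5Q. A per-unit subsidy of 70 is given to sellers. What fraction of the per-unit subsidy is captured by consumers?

Pre-subsidy: 586/3 - (2/3)Q = 81 + 0.5Q gives Q* = 98 and P* = 130.
With the subsidy, sellers receive Ps = Pb + 70 for each unit, where Pb is the price buyers pay.
On the curves, Pb = 586/3 - (2/3)Q and Ps = 81 + 0.5Q; the wedge Ps − Pb = 70 gives 81 + 0.5Q − (586/3 - (2/3)Q) = 70, so Q' = 158.
Then Pb = 586/3 − (2/3)·158 = 90 and Ps = 81 + 0.5·158 = 160.
Buyers' price falls by P* − Pb = 130 − 90 = 40; sellers' price rises by Ps − P* = 160 − 130 = 30.
So consumers capture 40/70 = 4/7 of each unit of subsidy.

Consumer share = 4/7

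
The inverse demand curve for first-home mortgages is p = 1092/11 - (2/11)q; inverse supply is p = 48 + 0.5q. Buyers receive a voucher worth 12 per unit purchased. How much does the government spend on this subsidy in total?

Government cost = 1113.6

Pre-subsidy: 1092/11 - (2/11)q = 48 + 0.5q gives q* = 75.2 and p* = 85.6.
With the rebate, buyers effectively pay pb = ps − 12, where ps is the price sellers receive.
On the curves, pb = 1092/11 - (2/11)q and ps = 48 + 0.5q; the wedge ps − pb = 12 gives 48 + 0.5q − (1092/11 - (2/11)q) = 12, so q' = 92.8.
Then pb = 1092/11 − (2/11)·92.8 = 82.4 and ps = 48 + 0.5·92.8 = 94.4.
Government outlay = subsidy × quantity = 12 × 92.8 = 1113.6.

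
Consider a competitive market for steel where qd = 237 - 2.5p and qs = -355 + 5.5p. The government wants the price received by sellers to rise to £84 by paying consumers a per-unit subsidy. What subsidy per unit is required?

Required subsidy s = £32 per unit

At a seller price of 84, quantity supplied is -355 + 5.5·84 = 107.
Buyers absorb 107 only when they pay pb with 237 − 2.5·pb = 107, i.e. pb = 52.
s = ps − pb = 84 − 52 = 32.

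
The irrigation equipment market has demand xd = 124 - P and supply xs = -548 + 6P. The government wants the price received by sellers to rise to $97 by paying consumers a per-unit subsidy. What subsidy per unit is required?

Required subsidy s = $7 per unit

At a seller price of 97, quantity supplied is -548 + 6·97 = 34.
Buyers absorb 34 only when they pay Pb with 124 − 1·Pb = 34, i.e. Pb = 90.
s = Ps − Pb = 97 − 90 = 7.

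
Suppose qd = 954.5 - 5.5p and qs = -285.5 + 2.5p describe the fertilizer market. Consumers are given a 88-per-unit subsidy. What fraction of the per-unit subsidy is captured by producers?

Pre-subsidy: 954.5 - 5.5p = -285.5 + 2.5p gives p* = 155, q* = 102.
With the rebate, buyers effectively pay pb = ps − 88, where ps is the price sellers receive.
Demand in terms of ps becomes qd = 954.5 − 5.5(ps − 88) = 1438.5 - 5.5ps. Setting this equal to supply: 1438.5 - 5.5ps = -285.5 + 2.5ps, so ps = 215.5.
Buyers pay pb = 215.5 − 88 = 127.5; q' = -285.5 + 2.5·215.5 = 253.25.
Buyers' price falls by p* − pb = 155 − 127.5 = 27.5; sellers' price rises by ps − p* = 215.5 − 155 = 60.5.
So producers capture 60.5/88 = 0.6875 of each unit of subsidy.

Producer share = 0.6875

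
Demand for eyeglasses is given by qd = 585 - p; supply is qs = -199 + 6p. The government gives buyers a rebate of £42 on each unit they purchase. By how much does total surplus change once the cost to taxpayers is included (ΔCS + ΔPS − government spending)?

Pre-subsidy: 585 - p = -199 + 6p gives p* = 112, q* = 473.
With the rebate, buyers effectively pay pb = ps − 42, where ps is the price sellers receive.
Demand in terms of ps becomes qd = 585 − 1(ps − 42) = 627 - ps. Setting this equal to supply: 627 - ps = -199 + 6ps, so ps = 118.
Buyers pay pb = 118 − 42 = 76; q' = -199 + 6·118 = 509.
ΔCS = ½(473 + 509)(112 − 76) = 17676; ΔPS = ½(473 + 509)(118 − 112) = 2946.
Government spending = 42 × 509 = 21378.
Net change = 17676 + 2946 − 21378 = -756. The loss equals the DWL triangle ½·42·36.

Net change in total surplus = -£756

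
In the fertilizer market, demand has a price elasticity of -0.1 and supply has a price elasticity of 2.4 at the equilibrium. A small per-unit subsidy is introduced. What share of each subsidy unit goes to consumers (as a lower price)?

Consumer share = 0.96

For a small subsidy around the equilibrium, the benefit split depends on the relative slopes, which at a point are proportional to the elasticities.
Buyer share = εs/(εs + |εd|) = 2.4/(2.4 + 0.1) = 0.96; seller share = |εd|/(εs + |εd|) = 0.04.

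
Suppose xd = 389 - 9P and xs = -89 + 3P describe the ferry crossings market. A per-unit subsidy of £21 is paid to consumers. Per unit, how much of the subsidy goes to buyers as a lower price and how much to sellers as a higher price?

Pre-subsidy: 389 - 9P = -89 + 3P gives P* = 239/6, x* = 30.5.
With the rebate, buyers effectively pay Pb = Ps − 21, where Ps is the price sellers receive.
Demand in terms of Ps becomes xd = 389 − 9(Ps − 21) = 578 - 9Ps. Setting this equal to supply: 578 - 9Ps = -89 + 3Ps, so Ps = 667/12.
Buyers pay Pb = 667/12 − 21 = 415/12; x' = -89 + 3·(667/12) = 77.75.
Buyers' price falls by P* − Pb = 239/6 − 415/12 = 5.25; sellers' price rises by Ps − P* = 667/12 − 239/6 = 15.75.

Buyers gain £5.25 per unit; sellers gain £15.75 per unit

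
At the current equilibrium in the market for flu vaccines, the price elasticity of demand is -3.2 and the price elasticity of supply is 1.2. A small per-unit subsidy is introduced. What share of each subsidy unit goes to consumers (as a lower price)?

Consumer share = 3/11

For a small subsidy around the equilibrium, the benefit split depends on the relative slopes, which at a point are proportional to the elasticities.
Buyer share = εs/(εs + |εd|) = 1.2/(1.2 + 3.2) = 3/11; seller share = |εd|/(εs + |εd|) = 8/11.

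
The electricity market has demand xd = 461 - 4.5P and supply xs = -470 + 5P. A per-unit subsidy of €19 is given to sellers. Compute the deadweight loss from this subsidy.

Deadweight loss = €427.5

Pre-subsidy: 461 - 4.5P = -470 + 5P gives P* = 98, x* = 20.
With the subsidy, sellers receive Ps = Pb + 19 for each unit, where Pb is the price buyers pay.
Supply in terms of Pb becomes xs = -470 + 5(Pb + 19) = -375 + 5Pb. Setting this equal to demand: 461 - 4.5Pb = -375 + 5Pb, so Pb = 88.
Sellers receive Ps = 88 + 19 = 107; x' = 461 − 4.5·88 = 65.
The subsidy expands output by 65 − 20 = 45 past the efficient level; on those units the gap between marginal cost and willingness to pay runs from 0 up to 19.
DWL = ½ × 19 × 45 = 427.5.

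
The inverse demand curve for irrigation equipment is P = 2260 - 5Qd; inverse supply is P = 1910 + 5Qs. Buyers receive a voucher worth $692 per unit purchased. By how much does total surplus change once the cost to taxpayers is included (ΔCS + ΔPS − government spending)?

Pre-subsidy: 2260 - 5Q = 1910 + 5Q gives Q* = 35 and P* = 2085.
With the rebate, buyers effectively pay Pb = Ps − 692, where Ps is the price sellers receive.
On the curves, Pb = 2260 - 5Q and Ps = 1910 + 5Q; the wedge Ps − Pb = 692 gives 1910 + 5Q − (2260 - 5Q) = 692, so Q' = 104.2.
Then Pb = 2260 − 5·104.2 = 1739 and Ps = 1910 + 5·104.2 = 2431.
ΔCS = ½(35 + 104.2)(2085 − 1739) = 24081.6; ΔPS = ½(35 + 104.2)(2431 − 2085) = 24081.6.
Government spending = 692 × 104.2 = 72106.4.
Net change = 24081.6 + 24081.6 − 72106.4 = -23943.2. The loss equals the DWL triangle ½·692·69.2.

Net change in total surplus = -$23943.2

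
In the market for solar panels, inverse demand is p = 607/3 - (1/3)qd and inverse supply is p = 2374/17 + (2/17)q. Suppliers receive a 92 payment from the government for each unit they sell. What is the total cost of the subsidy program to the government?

Pre-subsidy: 607/3 - (1/3)q = 2374/17 + (2/17)q gives q* = 139 and p* = 156.
With the subsidy, sellers receive ps = pb + 92 for each unit, where pb is the price buyers pay.
On the curves, pb = 607/3 - (1/3)q and ps = 2374/17 + (2/17)q; the wedge ps − pb = 92 gives 2374/17 + (2/17)q − (607/3 - (1/3)q) = 92, so q' = 343.
Then pb = 607/3 − (1/3)·343 = 88 and ps = 2374/17 + (2/17)·343 = 180.
Government outlay = subsidy × quantity = 92 × 343 = 31556.

Government cost = 31556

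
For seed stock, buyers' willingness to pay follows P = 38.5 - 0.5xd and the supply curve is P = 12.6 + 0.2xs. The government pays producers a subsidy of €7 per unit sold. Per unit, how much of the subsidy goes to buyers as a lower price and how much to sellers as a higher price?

Buyers gain €5 per unit; sellers gain €2 per unit

Pre-subsidy: 38.5 - 0.5x = 12.6 + 0.2x gives x* = 37 and P* = 20.
With the subsidy, sellers receive Ps = Pb + 7 for each unit, where Pb is the price buyers pay.
On the curves, Pb = 38.5 - 0.5x and Ps = 12.6 + 0.2x; the wedge Ps − Pb = 7 gives 12.6 + 0.2x − (38.5 - 0.5x) = 7, so x' = 47.
Then Pb = 38.5 − 0.5·47 = 15 and Ps = 12.6 + 0.2·47 = 22.
Buyers' price falls by P* − Pb = 20 − 15 = 5; sellers' price rises by Ps − P* = 22 − 20 = 2.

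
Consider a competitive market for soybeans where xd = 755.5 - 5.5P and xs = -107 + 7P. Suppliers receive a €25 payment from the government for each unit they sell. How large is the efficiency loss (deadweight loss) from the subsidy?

Deadweight loss = €962.5

Pre-subsidy: 755.5 - 5.5P = -107 + 7P gives P* = 69, x* = 376.
With the subsidy, sellers receive Ps = Pb + 25 for each unit, where Pb is the price buyers pay.
Supply in terms of Pb becomes xs = -107 + 7(Pb + 25) = 68 + 7Pb. Setting this equal to demand: 755.5 - 5.5Pb = 68 + 7Pb, so Pb = 55.
Sellers receive Ps = 55 + 25 = 80; x' = 755.5 − 5.5·55 = 453.
The subsidy expands output by 453 − 376 = 77 past the efficient level; on those units the gap between marginal cost and willingness to pay runs from 0 up to 25.
DWL = ½ × 25 × 77 = 962.5.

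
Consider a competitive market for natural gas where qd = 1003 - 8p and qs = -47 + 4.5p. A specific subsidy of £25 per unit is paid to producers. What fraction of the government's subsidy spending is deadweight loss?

DWL / government spending = 36/403

Pre-subsidy: 1003 - 8p = -47 + 4.5p gives p* = 84, q* = 331.
With the subsidy, sellers receive ps = pb + 25 for each unit, where pb is the price buyers pay.
Supply in terms of pb becomes qs = -47 + 4.5(pb + 25) = 65.5 + 4.5pb. Setting this equal to demand: 1003 - 8pb = 65.5 + 4.5pb, so pb = 75.
Sellers receive ps = 75 + 25 = 100; q' = 1003 − 8·75 = 403.
ΔCS = ½(331 + 403)(84 − 75) = 3303; ΔPS = ½(331 + 403)(100 − 84) = 5872.
Government spending = 25 × 403 = 10075.
DWL = ½ × 25 × (403 − 331) = 900; fraction = 900 / 10075 = 36/403.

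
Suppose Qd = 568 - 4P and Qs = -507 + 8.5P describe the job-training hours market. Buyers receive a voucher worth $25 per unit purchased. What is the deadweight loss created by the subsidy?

Pre-subsidy: 568 - 4P = -507 + 8.5P gives P* = 86, Q* = 224.
With the rebate, buyers effectively pay Pb = Ps − 25, where Ps is the price sellers receive.
Demand in terms of Ps becomes Qd = 568 − 4(Ps − 25) = 668 - 4Ps. Setting this equal to supply: 668 - 4Ps = -507 + 8.5Ps, so Ps = 94.
Buyers pay Pb = 94 − 25 = 69; Q' = -507 + 8.5·94 = 292.
The subsidy expands output by 292 − 224 = 68 past the efficient level; on those units the gap between marginal cost and willingness to pay runs from 0 up to 25.
DWL = ½ × 25 × 68 = 850.

Deadweight loss = $850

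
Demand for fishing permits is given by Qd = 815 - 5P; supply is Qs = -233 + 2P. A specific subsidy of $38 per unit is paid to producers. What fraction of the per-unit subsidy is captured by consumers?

Consumer share = 2/7

Pre-subsidy: 815 - 5P = -233 + 2P gives P* = 1048/7, Q* = 465/7.
With the subsidy, sellers receive Ps = Pb + 38 for each unit, where Pb is the price buyers pay.
Supply in terms of Pb becomes Qs = -233 + 2(Pb + 38) = -157 + 2Pb. Setting this equal to demand: 815 - 5Pb = -157 + 2Pb, so Pb = 972/7.
Sellers receive Ps = 972/7 + 38 = 1238/7; Q' = 815 − 5·(972/7) = 845/7.
Buyers' price falls by P* − Pb = 1048/7 − 972/7 = 76/7; sellers' price rises by Ps − P* = 1238/7 − 1048/7 = 190/7.
So consumers capture (76/7)/38 = 2/7 of each unit of subsidy.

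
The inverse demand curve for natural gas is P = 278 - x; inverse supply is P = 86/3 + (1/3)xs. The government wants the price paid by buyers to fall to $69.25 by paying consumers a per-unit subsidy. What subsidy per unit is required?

Required subsidy s = $29 per unit

At a buyer price of 69.25, quantity demanded is 278 − 1·69.25 = 208.75.
Sellers supply 208.75 only when they receive Ps = 86/3 + (1/3)·208.75 = 98.25.
s = Ps − Pb = 98.25 − 69.25 = 29.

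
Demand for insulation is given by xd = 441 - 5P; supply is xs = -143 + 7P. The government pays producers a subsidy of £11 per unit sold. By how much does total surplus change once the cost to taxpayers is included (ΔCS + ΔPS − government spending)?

Pre-subsidy: 441 - 5P = -143 + 7P gives P* = 146/3, x* = 593/3.
With the subsidy, sellers receive Ps = Pb + 11 for each unit, where Pb is the price buyers pay.
Supply in terms of Pb becomes xs = -143 + 7(Pb + 11) = -66 + 7Pb. Setting this equal to demand: 441 - 5Pb = -66 + 7Pb, so Pb = 42.25.
Sellers receive Ps = 42.25 + 11 = 53.25; x' = 441 − 5·42.25 = 229.75.
ΔCS = ½(593/3 + 229.75)(146/3 − 42.25) = 394933/288; ΔPS = ½(593/3 + 229.75)(53.25 − 146/3) = 282095/288.
Government spending = 11 × 229.75 = 2527.25.
Net change = 394933/288 + 282095/288 − 2527.25 = -4235/24. The loss equals the DWL triangle ½·11·385/12.

Net change in total surplus = -4235/24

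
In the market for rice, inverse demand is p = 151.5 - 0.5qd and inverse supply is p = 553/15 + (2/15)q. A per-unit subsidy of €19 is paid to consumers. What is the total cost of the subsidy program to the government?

Government cost = €4009

Pre-subsidy: 151.5 - 0.5q = 553/15 + (2/15)q gives q* = 181 and p* = 61.
With the rebate, buyers effectively pay pb = ps − 19, where ps is the price sellers receive.
On the curves, pb = 151.5 - 0.5q and ps = 553/15 + (2/15)q; the wedge ps − pb = 19 gives 553/15 + (2/15)q − (151.5 - 0.5q) = 19, so q' = 211.
Then pb = 151.5 − 0.5·211 = 46 and ps = 553/15 + (2/15)·211 = 65.
Government outlay = subsidy × quantity = 19 × 211 = 4009.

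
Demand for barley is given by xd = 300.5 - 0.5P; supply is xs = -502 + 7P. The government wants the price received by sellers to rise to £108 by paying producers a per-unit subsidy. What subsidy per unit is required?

Required subsidy s = £15 per unit

At a seller price of 108, quantity supplied is -502 + 7·108 = 254.
Buyers absorb 254 only when they pay Pb with 300.5 − 0.5·Pb = 254, i.e. Pb = 93.
s = Ps − Pb = 108 − 93 = 15.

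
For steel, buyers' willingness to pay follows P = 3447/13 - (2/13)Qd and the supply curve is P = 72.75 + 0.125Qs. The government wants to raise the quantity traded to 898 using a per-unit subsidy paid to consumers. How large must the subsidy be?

Required subsidy s = 58 per unit

At Q = 898, from the demand curve buyers pay Pb = 3447/13 − (2/13)·898 = 127; from the supply curve sellers need Ps = 72.75 + 0.125·898 = 185.
The subsidy must fill the gap: s = Ps − Pb = 185 − 127 = 58.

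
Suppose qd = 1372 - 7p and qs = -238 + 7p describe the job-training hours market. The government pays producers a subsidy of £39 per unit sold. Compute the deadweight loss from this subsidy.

Pre-subsidy: 1372 - 7p = -238 + 7p gives p* = 115, q* = 567.
With the subsidy, sellers receive ps = pb + 39 for each unit, where pb is the price buyers pay.
Supply in terms of pb becomes qs = -238 + 7(pb + 39) = 35 + 7pb. Setting this equal to demand: 1372 - 7pb = 35 + 7pb, so pb = 95.5.
Sellers receive ps = 95.5 + 39 = 134.5; q' = 1372 − 7·95.5 = 703.5.
The subsidy expands output by 703.5 − 567 = 136.5 past the efficient level; on those units the gap between marginal cost and willingness to pay runs from 0 up to 39.
DWL = ½ × 39 × 136.5 = 2661.75.

Deadweight loss = £2661.75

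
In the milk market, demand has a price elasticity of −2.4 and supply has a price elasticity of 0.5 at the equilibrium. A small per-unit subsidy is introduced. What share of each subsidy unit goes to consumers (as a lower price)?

Consumer share = 5/29

For a small subsidy around the equilibrium, the benefit split depends on the relative slopes, which at a point are proportional to the elasticities.
Buyer share = εs/(εs + |εd|) = 0.5/(0.5 + 2.4) = 5/29; seller share = |εd|/(εs + |εd|) = 24/29.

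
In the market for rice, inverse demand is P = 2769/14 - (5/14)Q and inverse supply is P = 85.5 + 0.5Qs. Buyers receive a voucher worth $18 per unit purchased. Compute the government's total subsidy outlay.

Government cost = $2736

Pre-subsidy: 2769/14 - (5/14)Q = 85.5 + 0.5Q gives Q* = 131 and P* = 151.
With the rebate, buyers effectively pay Pb = Ps − 18, where Ps is the price sellers receive.
On the curves, Pb = 2769/14 - (5/14)Q and Ps = 85.5 + 0.5Q; the wedge Ps − Pb = 18 gives 85.5 + 0.5Q − (2769/14 - (5/14)Q) = 18, so Q' = 152.
Then Pb = 2769/14 − (5/14)·152 = 143.5 and Ps = 85.5 + 0.5·152 = 161.5.
Government outlay = subsidy × quantity = 18 × 152 = 2736.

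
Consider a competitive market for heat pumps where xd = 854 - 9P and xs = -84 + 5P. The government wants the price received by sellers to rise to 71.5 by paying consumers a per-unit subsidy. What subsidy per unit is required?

Required subsidy s = 7 per unit

At a seller price of 71.5, quantity supplied is -84 + 5·71.5 = 273.5.
Buyers absorb 273.5 only when they pay Pb with 854 − 9·Pb = 273.5, i.e. Pb = 64.5.
s = Ps − Pb = 71.5 − 64.5 = 7.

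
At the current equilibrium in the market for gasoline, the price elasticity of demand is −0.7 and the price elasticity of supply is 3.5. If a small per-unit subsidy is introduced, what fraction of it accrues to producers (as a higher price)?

Producer share = 1/6

For a small subsidy around the equilibrium, the benefit split depends on the relative slopes, which at a point are proportional to the elasticities.
Buyer share = εs/(εs + |εd|) = 3.5/(3.5 + 0.7) = 5/6; seller share = |εd|/(εs + |εd|) = 1/6.
So producers capture 1/6 of the subsidy.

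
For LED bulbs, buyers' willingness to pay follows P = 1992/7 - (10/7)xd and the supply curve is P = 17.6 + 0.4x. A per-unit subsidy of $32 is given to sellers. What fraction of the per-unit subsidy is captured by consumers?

Pre-subsidy: 1992/7 - (10/7)x = 17.6 + 0.4x gives x* = 146 and P* = 76.
With the subsidy, sellers receive Ps = Pb + 32 for each unit, where Pb is the price buyers pay.
On the curves, Pb = 1992/7 - (10/7)x and Ps = 17.6 + 0.4x; the wedge Ps − Pb = 32 gives 17.6 + 0.4x − (1992/7 - (10/7)x) = 32, so x' = 163.5.
Then Pb = 1992/7 − (10/7)·163.5 = 51 and Ps = 17.6 + 0.4·163.5 = 83.
Buyers' price falls by P* − Pb = 76 − 51 = 25; sellers' price rises by Ps − P* = 83 − 76 = 7.
So consumers capture 25/32 = 0.78125 of each unit of subsidy.

Consumer share = 0.78125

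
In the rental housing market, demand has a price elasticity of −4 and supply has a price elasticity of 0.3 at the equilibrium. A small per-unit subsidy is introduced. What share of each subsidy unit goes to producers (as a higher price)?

Producer share = 40/43

For a small subsidy around the equilibrium, the benefit split depends on the relative slopes, which at a point are proportional to the elasticities.
Buyer share = εs/(εs + |εd|) = 0.3/(0.3 + 4) = 3/43; seller share = |εd|/(εs + |εd|) = 40/43.
So producers capture 40/43 of the subsidy.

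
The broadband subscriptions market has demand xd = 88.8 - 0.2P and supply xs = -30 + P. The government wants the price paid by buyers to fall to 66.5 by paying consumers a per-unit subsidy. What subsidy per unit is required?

At a buyer price of 66.5, quantity demanded is 88.8 − 0.2·66.5 = 75.5.
Sellers supply 75.5 only when they receive Ps with -30 + 1·Ps = 75.5, i.e. Ps = 105.5.
s = Ps − Pb = 105.5 − 66.5 = 39.

Required subsidy s = 39 per unit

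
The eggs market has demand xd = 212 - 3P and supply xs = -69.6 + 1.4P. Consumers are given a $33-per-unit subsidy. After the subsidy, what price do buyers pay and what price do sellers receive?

Pre-subsidy: 212 - 3P = -69.6 + 1.4P gives P* = 64, x* = 20.
With the rebate, buyers effectively pay Pb = Ps − 33, where Ps is the price sellers receive.
Demand in terms of Ps becomes xd = 212 − 3(Ps − 33) = 311 - 3Ps. Setting this equal to supply: 311 - 3Ps = -69.6 + 1.4Ps, so Ps = 86.5.
Buyers pay Pb = 86.5 − 33 = 53.5; x' = -69.6 + 1.4·86.5 = 51.5.

Buyers pay $53.5; sellers receive $86.5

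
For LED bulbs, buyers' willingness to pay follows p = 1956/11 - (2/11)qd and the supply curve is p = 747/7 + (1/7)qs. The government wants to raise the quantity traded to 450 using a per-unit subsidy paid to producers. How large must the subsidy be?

At q = 450, from the demand curve buyers pay pb = 1956/11 − (2/11)·450 = 96; from the supply curve sellers need ps = 747/7 + (1/7)·450 = 171.
The subsidy must fill the gap: s = ps − pb = 171 − 96 = 75.

Required subsidy s = 75 per unit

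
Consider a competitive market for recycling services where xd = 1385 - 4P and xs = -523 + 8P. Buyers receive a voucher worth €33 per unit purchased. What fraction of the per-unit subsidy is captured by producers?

Producer share = 1/3

Pre-subsidy: 1385 - 4P = -523 + 8P gives P* = 159, x* = 749.
With the rebate, buyers effectively pay Pb = Ps − 33, where Ps is the price sellers receive.
Demand in terms of Ps becomes xd = 1385 − 4(Ps − 33) = 1517 - 4Ps. Setting this equal to supply: 1517 - 4Ps = -523 + 8Ps, so Ps = 170.
Buyers pay Pb = 170 − 33 = 137; x' = -523 + 8·170 = 837.
Buyers' price falls by P* − Pb = 159 − 137 = 22; sellers' price rises by Ps − P* = 170 − 159 = 11.
So producers capture 11/33 = 1/3 of each unit of subsidy.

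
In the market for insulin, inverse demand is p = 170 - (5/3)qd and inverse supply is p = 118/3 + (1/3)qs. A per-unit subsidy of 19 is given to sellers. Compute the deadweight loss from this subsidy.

Deadweight loss = 90.25

Pre-subsidy: 170 - (5/3)q = 118/3 + (1/3)q gives q* = 196/3 and p* = 550/9.
With the subsidy, sellers receive ps = pb + 19 for each unit, where pb is the price buyers pay.
On the curves, pb = 170 - (5/3)q and ps = 118/3 + (1/3)q; the wedge ps − pb = 19 gives 118/3 + (1/3)q − (170 - (5/3)q) = 19, so q' = 449/6.
Then pb = 170 − (5/3)·(449/6) = 815/18 and ps = 118/3 + (1/3)·(449/6) = 1157/18.
The subsidy expands output by 449/6 − 196/3 = 9.5 past the efficient level; on those units the gap between marginal cost and willingness to pay runs from 0 up to 19.
DWL = ½ × 19 × 9.5 = 90.25.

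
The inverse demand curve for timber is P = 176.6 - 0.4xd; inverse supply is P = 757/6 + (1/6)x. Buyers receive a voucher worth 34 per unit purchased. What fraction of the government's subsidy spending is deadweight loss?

Pre-subsidy: 176.6 - 0.4x = 757/6 + (1/6)x gives x* = 89 and P* = 141.
With the rebate, buyers effectively pay Pb = Ps − 34, where Ps is the price sellers receive.
On the curves, Pb = 176.6 - 0.4x and Ps = 757/6 + (1/6)x; the wedge Ps − Pb = 34 gives 757/6 + (1/6)x − (176.6 - 0.4x) = 34, so x' = 149.
Then Pb = 176.6 − 0.4·149 = 117 and Ps = 757/6 + (1/6)·149 = 151.
ΔCS = ½(89 + 149)(141 − 117) = 2856; ΔPS = ½(89 + 149)(151 − 141) = 1190.
Government spending = 34 × 149 = 5066.
DWL = ½ × 34 × (149 − 89) = 1020; fraction = 1020 / 5066 = 30/149.

DWL / government spending = 30/149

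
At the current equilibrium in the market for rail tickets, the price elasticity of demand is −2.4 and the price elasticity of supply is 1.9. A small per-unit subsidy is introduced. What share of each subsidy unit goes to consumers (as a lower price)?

Consumer share = 19/43

For a small subsidy around the equilibrium, the benefit split depends on the relative slopes, which at a point are proportional to the elasticities.
Buyer share = εs/(εs + |εd|) = 1.9/(1.9 + 2.4) = 19/43; seller share = |εd|/(εs + |εd|) = 24/43.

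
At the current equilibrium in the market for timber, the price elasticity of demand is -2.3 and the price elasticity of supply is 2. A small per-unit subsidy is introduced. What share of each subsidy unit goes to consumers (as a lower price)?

Consumer share = 20/43

For a small subsidy around the equilibrium, the benefit split depends on the relative slopes, which at a point are proportional to the elasticities.
Buyer share = εs/(εs + |εd|) = 2/(2 + 2.3) = 20/43; seller share = |εd|/(εs + |εd|) = 23/43.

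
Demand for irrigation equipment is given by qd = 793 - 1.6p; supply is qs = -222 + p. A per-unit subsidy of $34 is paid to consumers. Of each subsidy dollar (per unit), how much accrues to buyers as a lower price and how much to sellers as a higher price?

Buyers gain 170/13 per unit; sellers gain 272/13 per unit

Pre-subsidy: 793 - 1.6p = -222 + p gives p* = 5075/13, q* = 2189/13.
With the rebate, buyers effectively pay pb = ps − 34, where ps is the price sellers receive.
Demand in terms of ps becomes qd = 793 − 1.6(ps − 34) = 847.4 - 1.6ps. Setting this equal to supply: 847.4 - 1.6ps = -222 + ps, so ps = 5347/13.
Buyers pay pb = 5347/13 − 34 = 4905/13; q' = -222 + 1·(5347/13) = 2461/13.
Buyers' price falls by p* − pb = 5075/13 − 4905/13 = 170/13; sellers' price rises by ps − p* = 5347/13 − 5075/13 = 272/13.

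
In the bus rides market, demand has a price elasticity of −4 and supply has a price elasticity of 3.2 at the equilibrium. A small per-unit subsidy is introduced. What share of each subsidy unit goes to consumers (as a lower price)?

For a small subsidy around the equilibrium, the benefit split depends on the relative slopes, which at a point are proportional to the elasticities.
Buyer share = εs/(εs + |εd|) = 3.2/(3.2 + 4) = 4/9; seller share = |εd|/(εs + |εd|) = 5/9.

Consumer share = 4/9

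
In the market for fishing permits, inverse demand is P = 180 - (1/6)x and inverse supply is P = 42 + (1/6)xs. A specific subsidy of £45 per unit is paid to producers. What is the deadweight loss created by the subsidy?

Deadweight loss = £3037.5

Pre-subsidy: 180 - (1/6)x = 42 + (1/6)x gives x* = 414 and P* = 111.
With the subsidy, sellers receive Ps = Pb + 45 for each unit, where Pb is the price buyers pay.
On the curves, Pb = 180 - (1/6)x and Ps = 42 + (1/6)x; the wedge Ps − Pb = 45 gives 42 + (1/6)x − (180 - (1/6)x) = 45, so x' = 549.
Then Pb = 180 − (1/6)·549 = 88.5 and Ps = 42 + (1/6)·549 = 133.5.
The subsidy expands output by 549 − 414 = 135 past the efficient level; on those units the gap between marginal cost and willingness to pay runs from 0 up to 45.
DWL = ½ × 45 × 135 = 3037.5.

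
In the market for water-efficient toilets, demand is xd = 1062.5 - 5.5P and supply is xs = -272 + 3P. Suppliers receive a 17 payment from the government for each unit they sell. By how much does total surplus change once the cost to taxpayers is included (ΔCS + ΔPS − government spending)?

Pre-subsidy: 1062.5 - 5.5P = -272 + 3P gives P* = 157, x* = 199.
With the subsidy, sellers receive Ps = Pb + 17 for each unit, where Pb is the price buyers pay.
Supply in terms of Pb becomes xs = -272 + 3(Pb + 17) = -221 + 3Pb. Setting this equal to demand: 1062.5 - 5.5Pb = -221 + 3Pb, so Pb = 151.
Sellers receive Ps = 151 + 17 = 168; x' = 1062.5 − 5.5·151 = 232.
ΔCS = ½(199 + 232)(157 − 151) = 1293; ΔPS = ½(199 + 232)(168 − 157) = 2370.5.
Government spending = 17 × 232 = 3944.
Net change = 1293 + 2370.5 − 3944 = -280.5. The loss equals the DWL triangle ½·17·33.

Net change in total surplus = -280.5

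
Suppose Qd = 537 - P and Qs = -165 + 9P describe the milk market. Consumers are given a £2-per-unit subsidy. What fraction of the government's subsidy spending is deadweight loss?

DWL / government spending = 3/1562

Pre-subsidy: 537 - P = -165 + 9P gives P* = 70.2, Q* = 466.8.
With the rebate, buyers effectively pay Pb = Ps − 2, where Ps is the price sellers receive.
Demand in terms of Ps becomes Qd = 537 − 1(Ps − 2) = 539 - Ps. Setting this equal to supply: 539 - Ps = -165 + 9Ps, so Ps = 70.4.
Buyers pay Pb = 70.4 − 2 = 68.4; Q' = -165 + 9·70.4 = 468.6.
ΔCS = ½(466.8 + 468.6)(70.2 − 68.4) = 841.86; ΔPS = ½(466.8 + 468.6)(70.4 − 70.2) = 93.54.
Government spending = 2 × 468.6 = 937.2.
DWL = ½ × 2 × (468.6 − 466.8) = 1.8; fraction = 1.8 / 937.2 = 3/1562.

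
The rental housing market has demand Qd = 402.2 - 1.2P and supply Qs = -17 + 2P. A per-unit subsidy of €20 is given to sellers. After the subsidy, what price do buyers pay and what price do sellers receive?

Pre-subsidy: 402.2 - 1.2P = -17 + 2P gives P* = 131, Q* = 245.
With the subsidy, sellers receive Ps = Pb + 20 for each unit, where Pb is the price buyers pay.
Supply in terms of Pb becomes Qs = -17 + 2(Pb + 20) = 23 + 2Pb. Setting this equal to demand: 402.2 - 1.2Pb = 23 + 2Pb, so Pb = 118.5.
Sellers receive Ps = 118.5 + 20 = 138.5; Q' = 402.2 − 1.2·118.5 = 260.

Buyers pay €118.5; sellers receive €138.5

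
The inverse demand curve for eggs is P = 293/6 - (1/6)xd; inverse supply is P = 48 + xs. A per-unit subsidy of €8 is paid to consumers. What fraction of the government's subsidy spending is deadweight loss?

Pre-subsidy: 293/6 - (1/6)x = 48 + x gives x* = 5/7 and P* = 341/7.
With the rebate, buyers effectively pay Pb = Ps − 8, where Ps is the price sellers receive.
On the curves, Pb = 293/6 - (1/6)x and Ps = 48 + x; the wedge Ps − Pb = 8 gives 48 + x − (293/6 - (1/6)x) = 8, so x' = 53/7.
Then Pb = 293/6 − (1/6)·(53/7) = 333/7 and Ps = 48 + 1·(53/7) = 389/7.
ΔCS = ½(5/7 + 53/7)(341/7 − 333/7) = 232/49; ΔPS = ½(5/7 + 53/7)(389/7 − 341/7) = 1392/49.
Government spending = 8 × 53/7 = 424/7.
DWL = ½ × 8 × (53/7 − 5/7) = 192/7; fraction = (192/7) / (424/7) = 24/53.

DWL / government spending = 24/53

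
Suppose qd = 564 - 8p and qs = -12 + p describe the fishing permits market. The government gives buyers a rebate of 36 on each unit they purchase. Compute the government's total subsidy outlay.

Government cost = 3024

Pre-subsidy: 564 - 8p = -12 + p gives p* = 64, q* = 52.
With the rebate, buyers effectively pay pb = ps − 36, where ps is the price sellers receive.
Demand in terms of ps becomes qd = 564 − 8(ps − 36) = 852 - 8ps. Setting this equal to supply: 852 - 8ps = -12 + ps, so ps = 96.
Buyers pay pb = 96 − 36 = 60; q' = -12 + 1·96 = 84.
Government outlay = subsidy × quantity = 36 × 84 = 3024.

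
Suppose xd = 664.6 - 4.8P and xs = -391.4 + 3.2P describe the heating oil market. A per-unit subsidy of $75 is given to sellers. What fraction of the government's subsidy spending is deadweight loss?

Pre-subsidy: 664.6 - 4.8P = -391.4 + 3.2P gives P* = 132, x* = 31.
With the subsidy, sellers receive Ps = Pb + 75 for each unit, where Pb is the price buyers pay.
Supply in terms of Pb becomes xs = -391.4 + 3.2(Pb + 75) = -151.4 + 3.2Pb. Setting this equal to demand: 664.6 - 4.8Pb = -151.4 + 3.2Pb, so Pb = 102.
Sellers receive Ps = 102 + 75 = 177; x' = 664.6 − 4.8·102 = 175.
ΔCS = ½(31 + 175)(132 − 102) = 3090; ΔPS = ½(31 + 175)(177 − 132) = 4635.
Government spending = 75 × 175 = 13125.
DWL = ½ × 75 × (175 − 31) = 5400; fraction = 5400 / 13125 = 72/175.

DWL / government spending = 72/175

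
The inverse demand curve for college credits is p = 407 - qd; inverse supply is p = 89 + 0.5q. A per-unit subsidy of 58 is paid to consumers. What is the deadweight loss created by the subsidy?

Pre-subsidy: 407 - q = 89 + 0.5q gives q* = 212 and p* = 195.
With the rebate, buyers effectively pay pb = ps − 58, where ps is the price sellers receive.
On the curves, pb = 407 - q and ps = 89 + 0.5q; the wedge ps − pb = 58 gives 89 + 0.5q − (407 - q) = 58, so q' = 752/3.
Then pb = 407 − 1·(752/3) = 469/3 and ps = 89 + 0.5·(752/3) = 643/3.
The subsidy expands output by 752/3 − 212 = 116/3 past the efficient level; on those units the gap between marginal cost and willingness to pay runs from 0 up to 58.
DWL = ½ × 58 × 116/3 = 3364/3.

Deadweight loss = 3364/3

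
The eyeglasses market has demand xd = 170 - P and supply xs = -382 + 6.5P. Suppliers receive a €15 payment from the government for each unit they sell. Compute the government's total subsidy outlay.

Pre-subsidy: 170 - P = -382 + 6.5P gives P* = 73.6, x* = 96.4.
With the subsidy, sellers receive Ps = Pb + 15 for each unit, where Pb is the price buyers pay.
Supply in terms of Pb becomes xs = -382 + 6.5(Pb + 15) = -284.5 + 6.5Pb. Setting this equal to demand: 170 - Pb = -284.5 + 6.5Pb, so Pb = 60.6.
Sellers receive Ps = 60.6 + 15 = 75.6; x' = 170 − 1·60.6 = 109.4.
Government outlay = subsidy × quantity = 15 × 109.4 = 1641.

Government cost = €1641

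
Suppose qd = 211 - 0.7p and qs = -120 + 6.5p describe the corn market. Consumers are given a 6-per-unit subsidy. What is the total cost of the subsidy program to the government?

Pre-subsidy: 211 - 0.7p = -120 + 6.5p gives p* = 1655/36, q* = 12875/72.
With the rebate, buyers effectively pay pb = ps − 6, where ps is the price sellers receive.
Demand in terms of ps becomes qd = 211 − 0.7(ps − 6) = 215.2 - 0.7ps. Setting this equal to supply: 215.2 - 0.7ps = -120 + 6.5ps, so ps = 419/9.
Buyers pay pb = 419/9 − 6 = 365/9; q' = -120 + 6.5·(419/9) = 3287/18.
Government outlay = subsidy × quantity = 6 × 3287/18 = 3287/3.

Government cost = 3287/3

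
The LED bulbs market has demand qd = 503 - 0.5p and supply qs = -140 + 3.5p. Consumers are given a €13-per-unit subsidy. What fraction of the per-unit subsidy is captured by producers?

Pre-subsidy: 503 - 0.5p = -140 + 3.5p gives p* = 160.75, q* = 422.625.
With the rebate, buyers effectively pay pb = ps − 13, where ps is the price sellers receive.
Demand in terms of ps becomes qd = 503 − 0.5(ps − 13) = 509.5 - 0.5ps. Setting this equal to supply: 509.5 - 0.5ps = -140 + 3.5ps, so ps = 162.375.
Buyers pay pb = 162.375 − 13 = 149.375; q' = -140 + 3.5·162.375 = 428.3125.
Buyers' price falls by p* − pb = 160.75 − 149.375 = 11.375; sellers' price rises by ps − p* = 162.375 − 160.75 = 1.625.
So producers capture 1.625/13 = 0.125 of each unit of subsidy.

Producer share = 0.125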